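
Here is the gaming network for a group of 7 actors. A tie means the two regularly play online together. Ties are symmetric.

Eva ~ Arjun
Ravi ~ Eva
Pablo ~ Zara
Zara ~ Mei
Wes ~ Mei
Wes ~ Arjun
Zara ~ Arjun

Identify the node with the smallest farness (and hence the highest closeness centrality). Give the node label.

Arjun

Farness (sum of distances to all others) for each node — Arjun:9, Eva:12, Mei:13, Pablo:15, Ravi:17, Wes:12, Zara:10.
The smallest farness is 9, for Arjun, so Arjun has the highest closeness.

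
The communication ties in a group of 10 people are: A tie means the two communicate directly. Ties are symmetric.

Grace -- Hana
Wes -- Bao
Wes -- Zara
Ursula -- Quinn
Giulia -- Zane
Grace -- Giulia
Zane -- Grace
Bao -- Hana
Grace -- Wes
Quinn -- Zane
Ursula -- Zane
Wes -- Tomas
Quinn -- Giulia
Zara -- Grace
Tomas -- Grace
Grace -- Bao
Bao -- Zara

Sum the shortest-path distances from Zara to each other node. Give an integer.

17

Distances from Zara: Bao:1, Giulia:2, Grace:1, Hana:2, Quinn:3, Tomas:2, Ursula:3, Wes:1, Zane:2.
Sum = 1 + 2 + 1 + 2 + 3 + 2 + 3 + 1 + 2 = 17.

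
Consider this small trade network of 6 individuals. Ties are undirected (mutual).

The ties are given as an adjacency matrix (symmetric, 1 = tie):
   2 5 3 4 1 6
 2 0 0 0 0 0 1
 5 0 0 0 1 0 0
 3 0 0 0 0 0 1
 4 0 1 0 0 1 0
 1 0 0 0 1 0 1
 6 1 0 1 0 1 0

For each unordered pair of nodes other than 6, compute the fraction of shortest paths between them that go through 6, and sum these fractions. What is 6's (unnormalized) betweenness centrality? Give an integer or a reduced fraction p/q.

Pairs whose geodesics pass through 6 — 2–5: 1; 2–3: 1; 2–4: 1; 2–1: 1; 5–3: 1; 3–4: 1; 3–1: 1.
All other pairs contribute 0.
Summing the contributions gives betweenness(6) = 7.

7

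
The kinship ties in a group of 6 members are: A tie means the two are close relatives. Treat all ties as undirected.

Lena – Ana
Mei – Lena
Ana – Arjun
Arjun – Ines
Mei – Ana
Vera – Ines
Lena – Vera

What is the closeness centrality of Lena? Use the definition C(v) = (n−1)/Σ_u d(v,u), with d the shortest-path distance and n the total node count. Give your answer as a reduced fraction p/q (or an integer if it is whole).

5/7

Distances from Lena: Ana:1, Arjun:2, Ines:2, Mei:1, Vera:1. Sum = 7.
n = 6, so closeness = 5/7.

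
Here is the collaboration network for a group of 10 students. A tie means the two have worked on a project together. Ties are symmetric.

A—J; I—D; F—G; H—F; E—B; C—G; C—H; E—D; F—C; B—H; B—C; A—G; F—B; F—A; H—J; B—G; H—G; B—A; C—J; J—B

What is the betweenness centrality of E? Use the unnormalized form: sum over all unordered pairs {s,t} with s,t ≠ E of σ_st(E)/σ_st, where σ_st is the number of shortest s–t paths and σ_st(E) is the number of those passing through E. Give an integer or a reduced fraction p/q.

Pairs whose geodesics pass through E — G–D: 1; G–I: 1; A–D: 1; A–I: 1; B–D: 1; B–I: 1; C–D: 1; C–I: 1; H–D: 1; H–I: 1; F–D: 1; F–I: 1; J–D: 1; J–I: 1.
All other pairs contribute 0.
Summing the contributions gives betweenness(E) = 14.

14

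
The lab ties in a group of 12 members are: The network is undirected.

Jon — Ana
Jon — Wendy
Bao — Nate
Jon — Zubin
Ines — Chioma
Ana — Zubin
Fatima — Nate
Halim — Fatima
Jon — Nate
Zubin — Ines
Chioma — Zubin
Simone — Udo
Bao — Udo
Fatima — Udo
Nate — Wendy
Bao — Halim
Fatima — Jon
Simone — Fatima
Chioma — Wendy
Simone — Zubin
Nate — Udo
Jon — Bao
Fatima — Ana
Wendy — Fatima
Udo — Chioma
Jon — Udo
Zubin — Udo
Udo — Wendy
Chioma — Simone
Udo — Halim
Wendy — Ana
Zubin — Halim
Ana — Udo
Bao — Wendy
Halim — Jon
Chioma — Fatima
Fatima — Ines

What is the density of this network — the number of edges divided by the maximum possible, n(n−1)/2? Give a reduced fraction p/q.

There are 37 edges and 12 nodes, so the maximum possible is C(12,2) = 66.
Density = 37/66.

37/66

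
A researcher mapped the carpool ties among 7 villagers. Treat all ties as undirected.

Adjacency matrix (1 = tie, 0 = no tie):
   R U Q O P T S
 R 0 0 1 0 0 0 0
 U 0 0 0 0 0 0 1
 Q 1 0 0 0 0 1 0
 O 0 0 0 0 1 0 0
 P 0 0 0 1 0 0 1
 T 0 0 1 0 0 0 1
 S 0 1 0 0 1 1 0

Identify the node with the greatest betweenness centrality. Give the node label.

S

Unnormalized betweenness of each node: O:0, P:5, Q:5, R:0, S:11, T:8, U:0.
S has the largest value, 11, making it the main broker — the node through which the most shortest paths run.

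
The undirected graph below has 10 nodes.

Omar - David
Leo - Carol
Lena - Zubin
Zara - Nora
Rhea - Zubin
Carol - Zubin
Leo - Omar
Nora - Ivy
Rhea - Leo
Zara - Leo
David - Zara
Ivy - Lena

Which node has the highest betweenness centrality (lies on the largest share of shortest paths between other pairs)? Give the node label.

Leo

Unnormalized betweenness of each node: Carol:3, David:3/2, Ivy:4, Lena:4, Leo:14, Nora:6, Omar:2, Rhea:3, Zara:11, Zubin:13/2.
Leo has the largest value, 14, making it the main broker — the node through which the most shortest paths run.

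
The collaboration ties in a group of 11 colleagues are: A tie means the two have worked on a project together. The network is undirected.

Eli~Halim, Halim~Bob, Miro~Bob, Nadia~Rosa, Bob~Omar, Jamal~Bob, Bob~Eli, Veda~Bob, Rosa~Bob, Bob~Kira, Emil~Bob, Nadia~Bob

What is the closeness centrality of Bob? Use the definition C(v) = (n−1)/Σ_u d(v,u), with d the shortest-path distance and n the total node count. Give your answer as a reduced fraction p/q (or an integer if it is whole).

1

Distances from Bob: Eli:1, Emil:1, Halim:1, Jamal:1, Kira:1, Miro:1, Nadia:1, Omar:1, Rosa:1, Veda:1. Sum = 10.
n = 11, so closeness = 10/10 = 1.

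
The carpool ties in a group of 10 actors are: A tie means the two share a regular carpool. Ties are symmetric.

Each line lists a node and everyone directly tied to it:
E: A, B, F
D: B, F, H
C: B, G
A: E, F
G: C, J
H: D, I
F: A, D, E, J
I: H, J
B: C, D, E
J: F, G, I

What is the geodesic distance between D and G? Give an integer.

One shortest route is D – F – J – G, which uses 3 edges, and at distance 2 from D we only reach {A, C, E, I, J}, which does not include G. So d(D,G) = 3.

3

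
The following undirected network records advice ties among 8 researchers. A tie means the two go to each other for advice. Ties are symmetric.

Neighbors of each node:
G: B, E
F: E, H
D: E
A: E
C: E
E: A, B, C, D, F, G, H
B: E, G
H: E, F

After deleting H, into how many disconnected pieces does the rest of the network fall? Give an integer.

1

H's neighbors (E and F) remain reachable from one another through other ties, so the rest of the network stays in one piece.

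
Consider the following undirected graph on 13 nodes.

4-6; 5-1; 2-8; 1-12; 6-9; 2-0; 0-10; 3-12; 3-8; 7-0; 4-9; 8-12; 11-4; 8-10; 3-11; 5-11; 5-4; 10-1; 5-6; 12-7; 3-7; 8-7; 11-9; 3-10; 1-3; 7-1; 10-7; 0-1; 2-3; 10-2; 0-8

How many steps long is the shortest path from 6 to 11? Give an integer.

2

One shortest route is 6 – 5 – 11, which uses 2 edges, and 6 and 11 are not directly tied, so nothing shorter exists. So d(6,11) = 2.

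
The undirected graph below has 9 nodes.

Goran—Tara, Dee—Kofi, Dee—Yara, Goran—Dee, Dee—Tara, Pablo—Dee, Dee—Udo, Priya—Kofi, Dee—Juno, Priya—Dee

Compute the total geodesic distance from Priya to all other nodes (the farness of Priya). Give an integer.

14

Distances from Priya: Dee:1, Goran:2, Juno:2, Kofi:1, Pablo:2, Tara:2, Udo:2, Yara:2.
Sum = 1 + 2 + 2 + 1 + 2 + 2 + 2 + 2 = 14.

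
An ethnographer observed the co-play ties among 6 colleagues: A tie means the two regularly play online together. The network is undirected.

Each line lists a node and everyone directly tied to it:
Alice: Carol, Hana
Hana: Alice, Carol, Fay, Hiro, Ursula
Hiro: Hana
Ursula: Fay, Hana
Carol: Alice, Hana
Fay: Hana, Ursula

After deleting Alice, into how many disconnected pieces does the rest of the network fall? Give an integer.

1

Alice's neighbors (Carol and Hana) remain reachable from one another through other ties, so the rest of the network stays in one piece.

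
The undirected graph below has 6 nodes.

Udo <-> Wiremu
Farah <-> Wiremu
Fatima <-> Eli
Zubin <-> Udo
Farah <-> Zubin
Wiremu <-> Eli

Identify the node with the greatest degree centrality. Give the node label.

Wiremu

Degrees — Eli:2, Farah:2, Fatima:1, Udo:2, Wiremu:3, Zubin:2.
The maximum is 3, attained only by Wiremu.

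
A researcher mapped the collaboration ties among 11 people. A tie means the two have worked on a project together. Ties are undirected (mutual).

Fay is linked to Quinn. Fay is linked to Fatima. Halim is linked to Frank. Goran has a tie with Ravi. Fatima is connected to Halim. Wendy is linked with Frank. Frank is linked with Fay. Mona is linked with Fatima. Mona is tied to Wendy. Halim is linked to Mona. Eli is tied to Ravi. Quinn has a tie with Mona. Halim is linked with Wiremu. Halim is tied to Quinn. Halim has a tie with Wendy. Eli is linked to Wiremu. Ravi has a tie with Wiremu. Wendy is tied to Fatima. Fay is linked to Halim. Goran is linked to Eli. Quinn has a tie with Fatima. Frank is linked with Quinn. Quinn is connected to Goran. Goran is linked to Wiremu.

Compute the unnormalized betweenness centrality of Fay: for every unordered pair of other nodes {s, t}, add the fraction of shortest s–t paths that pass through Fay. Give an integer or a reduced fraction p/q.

1/4

Pairs whose geodesics pass through Fay — Frank–Fatima: 1/4.
All other pairs contribute 0.
Summing the contributions gives betweenness(Fay) = 1/4.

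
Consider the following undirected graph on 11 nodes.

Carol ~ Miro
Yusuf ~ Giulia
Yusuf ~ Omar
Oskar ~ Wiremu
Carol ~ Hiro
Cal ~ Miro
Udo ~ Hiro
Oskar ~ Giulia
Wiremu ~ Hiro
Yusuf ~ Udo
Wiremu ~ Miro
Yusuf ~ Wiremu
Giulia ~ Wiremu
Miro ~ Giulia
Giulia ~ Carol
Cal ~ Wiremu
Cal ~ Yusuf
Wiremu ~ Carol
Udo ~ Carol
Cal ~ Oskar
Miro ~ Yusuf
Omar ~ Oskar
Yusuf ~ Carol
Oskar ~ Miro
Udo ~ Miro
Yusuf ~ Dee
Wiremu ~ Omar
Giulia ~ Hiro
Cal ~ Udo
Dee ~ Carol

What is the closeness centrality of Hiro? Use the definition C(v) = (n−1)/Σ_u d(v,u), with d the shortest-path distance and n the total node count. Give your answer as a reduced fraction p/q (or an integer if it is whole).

5/8

Distances from Hiro: Cal:2, Carol:1, Dee:2, Giulia:1, Miro:2, Omar:2, Oskar:2, Udo:1, Wiremu:1, Yusuf:2. Sum = 16.
n = 11, so closeness = 10/16 = 5/8.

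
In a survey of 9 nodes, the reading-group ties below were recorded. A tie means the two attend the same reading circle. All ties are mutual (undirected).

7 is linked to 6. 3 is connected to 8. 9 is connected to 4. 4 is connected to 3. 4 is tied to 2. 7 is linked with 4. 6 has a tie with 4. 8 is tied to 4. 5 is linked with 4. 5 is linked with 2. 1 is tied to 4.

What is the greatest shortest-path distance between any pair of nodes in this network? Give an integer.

2

Eccentricity of each node (its greatest distance to any other): 1:2, 2:2, 3:2, 4:1, 5:2, 6:2, 7:2, 8:2, 9:2.
The maximum eccentricity is 2, realized for instance by the pair 7–2 via 7 – 4 – 2. So the diameter is 2.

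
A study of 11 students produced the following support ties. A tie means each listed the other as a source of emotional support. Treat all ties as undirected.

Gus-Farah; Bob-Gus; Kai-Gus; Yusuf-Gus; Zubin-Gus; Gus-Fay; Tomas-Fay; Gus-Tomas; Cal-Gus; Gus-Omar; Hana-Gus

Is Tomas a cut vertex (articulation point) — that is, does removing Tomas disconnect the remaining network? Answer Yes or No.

Even without Tomas, every remaining node can still reach every other (the residual graph is connected), so Tomas is not a cut vertex.

No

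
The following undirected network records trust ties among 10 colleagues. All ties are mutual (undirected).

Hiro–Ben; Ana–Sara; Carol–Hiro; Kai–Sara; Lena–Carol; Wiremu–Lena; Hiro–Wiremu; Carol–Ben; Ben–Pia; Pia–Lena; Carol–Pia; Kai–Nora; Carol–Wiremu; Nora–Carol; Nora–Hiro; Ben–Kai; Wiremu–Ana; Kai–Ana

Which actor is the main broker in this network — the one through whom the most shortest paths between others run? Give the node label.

Kai

Unnormalized betweenness of each node: Ana:47/12, Ben:5, Carol:37/6, Hiro:4/3, Kai:7, Lena:5/6, Nora:23/12, Pia:3/4, Sara:0, Wiremu:73/12.
Kai has the largest value, 7, making it the main broker — the node through which the most shortest paths run.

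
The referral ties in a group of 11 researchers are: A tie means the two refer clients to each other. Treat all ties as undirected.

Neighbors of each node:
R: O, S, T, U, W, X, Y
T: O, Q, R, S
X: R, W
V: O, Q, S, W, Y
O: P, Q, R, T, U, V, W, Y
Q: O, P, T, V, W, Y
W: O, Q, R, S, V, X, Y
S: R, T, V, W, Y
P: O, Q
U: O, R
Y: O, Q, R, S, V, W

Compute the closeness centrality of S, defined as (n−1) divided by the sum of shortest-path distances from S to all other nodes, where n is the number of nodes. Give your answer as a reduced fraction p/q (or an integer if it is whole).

Distances from S: O:2, P:3, Q:2, R:1, T:1, U:2, V:1, W:1, X:2, Y:1. Sum = 16.
n = 11, so closeness = 10/16 = 5/8.

5/8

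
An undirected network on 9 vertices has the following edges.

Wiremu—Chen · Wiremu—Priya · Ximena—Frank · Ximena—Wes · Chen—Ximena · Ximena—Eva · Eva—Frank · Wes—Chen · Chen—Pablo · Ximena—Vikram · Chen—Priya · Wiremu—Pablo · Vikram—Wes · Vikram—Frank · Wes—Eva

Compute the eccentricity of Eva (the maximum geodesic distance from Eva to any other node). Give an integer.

3

Distances from Eva: Chen:2, Frank:1, Pablo:3, Priya:3, Vikram:2, Wes:1, Wiremu:3, Ximena:1.
The largest is 3 (to Pablo, Priya, and Wiremu), so the eccentricity of Eva is 3.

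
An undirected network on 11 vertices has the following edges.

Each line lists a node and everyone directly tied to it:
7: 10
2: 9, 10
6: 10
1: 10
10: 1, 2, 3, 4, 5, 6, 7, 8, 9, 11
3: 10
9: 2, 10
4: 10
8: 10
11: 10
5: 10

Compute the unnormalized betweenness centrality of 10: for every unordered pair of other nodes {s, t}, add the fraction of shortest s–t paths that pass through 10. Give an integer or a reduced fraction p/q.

Pairs whose geodesics pass through 10 — 2–1: 1; 2–3: 1; 2–4: 1; 2–11: 1; 2–6: 1; 2–7: 1; 2–8: 1; 2–5: 1; 1–3: 1; 1–4: 1; 1–11: 1; 1–9: 1; 1–6: 1; 1–7: 1 … (+30 more pairs).
All other pairs contribute 0.
Summing the contributions gives betweenness(10) = 44.

44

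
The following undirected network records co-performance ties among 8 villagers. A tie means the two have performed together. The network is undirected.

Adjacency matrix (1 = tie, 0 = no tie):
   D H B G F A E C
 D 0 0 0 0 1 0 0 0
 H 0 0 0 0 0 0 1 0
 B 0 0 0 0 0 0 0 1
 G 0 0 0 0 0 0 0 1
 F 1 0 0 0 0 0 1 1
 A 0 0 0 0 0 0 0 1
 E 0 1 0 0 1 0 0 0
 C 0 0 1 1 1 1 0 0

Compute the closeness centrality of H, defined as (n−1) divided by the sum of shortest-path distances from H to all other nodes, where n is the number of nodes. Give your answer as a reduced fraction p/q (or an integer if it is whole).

1/3

Distances from H: A:4, B:4, C:3, D:3, E:1, F:2, G:4. Sum = 21.
n = 8, so closeness = 7/21 = 1/3.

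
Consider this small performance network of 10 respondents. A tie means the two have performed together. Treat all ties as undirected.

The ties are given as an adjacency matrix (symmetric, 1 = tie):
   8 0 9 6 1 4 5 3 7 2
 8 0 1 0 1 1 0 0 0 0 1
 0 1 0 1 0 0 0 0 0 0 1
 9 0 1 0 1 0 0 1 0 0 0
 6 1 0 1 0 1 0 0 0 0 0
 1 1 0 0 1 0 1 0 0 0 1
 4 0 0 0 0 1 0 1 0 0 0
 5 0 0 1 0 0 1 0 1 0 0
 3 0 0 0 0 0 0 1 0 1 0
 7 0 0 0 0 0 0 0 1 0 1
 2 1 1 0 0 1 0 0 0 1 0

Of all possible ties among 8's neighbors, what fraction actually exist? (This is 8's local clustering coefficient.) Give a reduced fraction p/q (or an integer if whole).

8's neighbors: 0, 1, 2, and 6 (k = 4).
Possible neighbor pairs: C(4,2) = 6. Edges among them: 0–2, 1–2, 1–6 → e = 3.
Clustering(8) = 3/6 = 1/2.

1/2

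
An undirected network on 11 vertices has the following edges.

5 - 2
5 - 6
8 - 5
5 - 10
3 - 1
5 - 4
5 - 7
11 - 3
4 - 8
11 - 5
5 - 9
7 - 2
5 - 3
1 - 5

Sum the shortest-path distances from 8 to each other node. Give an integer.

Distances from 8: 1:2, 2:2, 3:2, 4:1, 5:1, 6:2, 7:2, 9:2, 10:2, 11:2.
Sum = 2 + 2 + 2 + 1 + 1 + 2 + 2 + 2 + 2 + 2 = 18.

18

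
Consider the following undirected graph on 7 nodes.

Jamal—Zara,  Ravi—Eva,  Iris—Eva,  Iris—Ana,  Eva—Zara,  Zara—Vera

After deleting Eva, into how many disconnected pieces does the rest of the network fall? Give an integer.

3

Without Eva, the remaining ties split the others into: {Jamal, Vera, Zara}; {Ana, Iris}; {Ravi}.
That's 3 separate components.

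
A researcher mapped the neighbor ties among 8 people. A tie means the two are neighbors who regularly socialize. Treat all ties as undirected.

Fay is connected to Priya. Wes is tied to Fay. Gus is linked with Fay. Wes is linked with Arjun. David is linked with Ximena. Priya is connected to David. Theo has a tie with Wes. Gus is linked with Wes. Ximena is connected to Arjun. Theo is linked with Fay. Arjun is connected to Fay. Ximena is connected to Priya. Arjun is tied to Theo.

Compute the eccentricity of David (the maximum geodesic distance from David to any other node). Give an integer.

Distances from David: Arjun:2, Fay:2, Gus:3, Priya:1, Theo:3, Wes:3, Ximena:1.
The largest is 3 (to Wes, Gus, and Theo), so the eccentricity of David is 3.

3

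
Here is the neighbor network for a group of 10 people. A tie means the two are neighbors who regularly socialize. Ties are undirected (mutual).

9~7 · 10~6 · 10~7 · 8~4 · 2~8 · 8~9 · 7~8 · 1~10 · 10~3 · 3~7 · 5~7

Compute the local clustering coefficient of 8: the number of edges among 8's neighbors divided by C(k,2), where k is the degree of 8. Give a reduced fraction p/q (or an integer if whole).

8's neighbors: 2, 4, 7, and 9 (k = 4).
Possible neighbor pairs: C(4,2) = 6. Edges among them: 7–9 → e = 1.
Clustering(8) = 1/6.

1/6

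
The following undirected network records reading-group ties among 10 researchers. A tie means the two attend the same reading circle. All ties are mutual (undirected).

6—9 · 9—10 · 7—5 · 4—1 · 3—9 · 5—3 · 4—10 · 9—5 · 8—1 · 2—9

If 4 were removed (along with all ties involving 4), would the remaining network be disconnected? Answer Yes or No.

Removing 4 leaves {2, 3, 5, 6, 7, 9, and 10} with no path to {1 and 8}, so the network splits into 2 components. 4 is a cut vertex.

Yes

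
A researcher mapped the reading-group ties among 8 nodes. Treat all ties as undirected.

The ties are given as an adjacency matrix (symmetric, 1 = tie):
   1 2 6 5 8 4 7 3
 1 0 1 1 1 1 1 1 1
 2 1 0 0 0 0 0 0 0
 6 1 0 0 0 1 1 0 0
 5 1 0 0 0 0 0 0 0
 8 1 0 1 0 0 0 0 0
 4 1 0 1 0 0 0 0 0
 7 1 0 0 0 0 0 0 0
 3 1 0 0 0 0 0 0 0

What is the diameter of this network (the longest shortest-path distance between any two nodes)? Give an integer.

Eccentricity of each node (its greatest distance to any other): 1:1, 2:2, 3:2, 4:2, 5:2, 6:2, 7:2, 8:2.
The maximum eccentricity is 2, realized for instance by the pair 2–6 via 2 – 1 – 6. So the diameter is 2.

2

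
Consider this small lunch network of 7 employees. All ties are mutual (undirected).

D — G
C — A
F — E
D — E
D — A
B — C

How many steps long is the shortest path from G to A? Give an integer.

One shortest route is G – D – A, which uses 2 edges, and G and A are not directly tied, so nothing shorter exists. So d(G,A) = 2.

2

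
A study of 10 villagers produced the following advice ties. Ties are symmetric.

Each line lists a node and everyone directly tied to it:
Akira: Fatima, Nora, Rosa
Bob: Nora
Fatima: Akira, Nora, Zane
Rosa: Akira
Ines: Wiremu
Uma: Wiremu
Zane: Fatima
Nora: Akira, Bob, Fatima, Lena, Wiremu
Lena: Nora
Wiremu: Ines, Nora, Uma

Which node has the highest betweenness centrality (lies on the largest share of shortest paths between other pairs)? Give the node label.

Unnormalized betweenness of each node: Akira:8, Bob:0, Fatima:8, Ines:0, Lena:0, Nora:27, Rosa:0, Uma:0, Wiremu:15, Zane:0.
Nora has the largest value, 27, making it the main broker — the node through which the most shortest paths run.

Nora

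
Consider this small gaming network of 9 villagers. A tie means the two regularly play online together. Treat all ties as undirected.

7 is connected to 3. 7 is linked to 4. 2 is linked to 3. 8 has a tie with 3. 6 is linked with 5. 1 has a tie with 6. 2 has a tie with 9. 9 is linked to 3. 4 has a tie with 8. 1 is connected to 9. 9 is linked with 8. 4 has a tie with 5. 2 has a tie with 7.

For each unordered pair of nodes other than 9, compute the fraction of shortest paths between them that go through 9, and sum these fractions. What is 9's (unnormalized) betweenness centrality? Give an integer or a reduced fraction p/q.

Pairs whose geodesics pass through 9 — 3–1: 1; 3–6: 1; 7–1: 2/2; 2–1: 1; 2–6: 1; 2–8: 1/2; 1–4: 1/2; 1–8: 1; 6–8: 1/2.
All other pairs contribute 0.
Summing the contributions gives betweenness(9) = 15/2.

15/2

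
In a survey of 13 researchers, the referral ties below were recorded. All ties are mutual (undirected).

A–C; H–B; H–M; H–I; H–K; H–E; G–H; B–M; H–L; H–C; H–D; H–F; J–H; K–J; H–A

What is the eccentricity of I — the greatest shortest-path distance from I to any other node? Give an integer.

2

Distances from I: A:2, B:2, C:2, D:2, E:2, F:2, G:2, H:1, J:2, K:2, L:2, M:2.
The largest is 2 (to G, J, A, K, B, M, L, E, D, C, and F), so the eccentricity of I is 2.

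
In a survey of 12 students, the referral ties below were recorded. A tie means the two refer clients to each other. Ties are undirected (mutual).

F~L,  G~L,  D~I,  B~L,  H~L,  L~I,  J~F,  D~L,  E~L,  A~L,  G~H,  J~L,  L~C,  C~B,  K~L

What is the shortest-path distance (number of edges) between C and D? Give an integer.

2

One shortest route is C – L – D, which uses 2 edges, and C and D are not directly tied, so nothing shorter exists. So d(C,D) = 2.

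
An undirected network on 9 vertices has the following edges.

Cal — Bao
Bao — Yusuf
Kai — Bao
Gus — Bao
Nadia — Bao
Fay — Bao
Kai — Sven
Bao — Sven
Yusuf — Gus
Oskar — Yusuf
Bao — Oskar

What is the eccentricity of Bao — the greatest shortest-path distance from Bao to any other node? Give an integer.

1

Distances from Bao: Cal:1, Fay:1, Gus:1, Kai:1, Nadia:1, Oskar:1, Sven:1, Yusuf:1.
The largest is 1 (to Fay, Sven, Cal, Oskar, Nadia, Yusuf, Kai, and Gus), so the eccentricity of Bao is 1.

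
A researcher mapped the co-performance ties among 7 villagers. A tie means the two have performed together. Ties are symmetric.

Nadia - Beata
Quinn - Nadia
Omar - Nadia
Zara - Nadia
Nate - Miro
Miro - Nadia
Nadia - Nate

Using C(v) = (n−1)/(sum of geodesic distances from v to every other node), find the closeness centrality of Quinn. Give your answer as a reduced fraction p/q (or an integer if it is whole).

Distances from Quinn: Beata:2, Miro:2, Nadia:1, Nate:2, Omar:2, Zara:2. Sum = 11.
n = 7, so closeness = 6/11.

6/11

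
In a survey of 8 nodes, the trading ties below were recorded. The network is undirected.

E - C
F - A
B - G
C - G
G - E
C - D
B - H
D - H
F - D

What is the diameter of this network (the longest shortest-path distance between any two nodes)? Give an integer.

Eccentricity of each node (its greatest distance to any other): A:4, B:4, C:3, D:2, E:4, F:3, G:4, H:3.
The maximum eccentricity is 4, realized for instance by the pair G–A via G – C – D – F – A. So the diameter is 4.

4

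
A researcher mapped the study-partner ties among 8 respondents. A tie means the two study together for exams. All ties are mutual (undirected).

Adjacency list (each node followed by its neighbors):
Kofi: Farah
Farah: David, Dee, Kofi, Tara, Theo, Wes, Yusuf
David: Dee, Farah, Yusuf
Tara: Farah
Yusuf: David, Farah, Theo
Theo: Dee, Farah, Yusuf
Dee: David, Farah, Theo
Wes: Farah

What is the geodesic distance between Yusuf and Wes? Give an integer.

One shortest route is Yusuf – Farah – Wes, which uses 2 edges, and Yusuf and Wes are not directly tied, so nothing shorter exists. So d(Yusuf,Wes) = 2.

2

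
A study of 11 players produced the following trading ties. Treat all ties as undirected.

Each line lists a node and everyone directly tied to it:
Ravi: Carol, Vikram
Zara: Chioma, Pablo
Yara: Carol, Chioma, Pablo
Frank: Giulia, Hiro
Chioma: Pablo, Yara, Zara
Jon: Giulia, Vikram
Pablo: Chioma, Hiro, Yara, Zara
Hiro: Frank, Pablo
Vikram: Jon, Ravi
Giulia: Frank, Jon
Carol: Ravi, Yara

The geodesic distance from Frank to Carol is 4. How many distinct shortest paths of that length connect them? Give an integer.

1

The shortest distance is 4, and the only length-4 path is Frank–Hiro–Pablo–Yara–Carol. So there is exactly 1 shortest path.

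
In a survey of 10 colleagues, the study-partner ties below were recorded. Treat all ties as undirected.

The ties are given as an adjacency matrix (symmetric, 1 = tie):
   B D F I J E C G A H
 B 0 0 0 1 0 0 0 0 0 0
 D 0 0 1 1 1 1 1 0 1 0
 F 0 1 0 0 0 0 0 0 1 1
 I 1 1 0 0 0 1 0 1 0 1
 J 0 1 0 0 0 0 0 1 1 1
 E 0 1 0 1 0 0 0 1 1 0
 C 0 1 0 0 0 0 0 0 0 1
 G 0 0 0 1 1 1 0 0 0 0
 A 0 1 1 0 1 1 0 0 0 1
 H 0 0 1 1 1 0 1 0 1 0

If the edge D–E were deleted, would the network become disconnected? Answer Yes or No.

No

Even without that edge, D still reaches E via D – A – E, so the network stays connected. Not a bridge.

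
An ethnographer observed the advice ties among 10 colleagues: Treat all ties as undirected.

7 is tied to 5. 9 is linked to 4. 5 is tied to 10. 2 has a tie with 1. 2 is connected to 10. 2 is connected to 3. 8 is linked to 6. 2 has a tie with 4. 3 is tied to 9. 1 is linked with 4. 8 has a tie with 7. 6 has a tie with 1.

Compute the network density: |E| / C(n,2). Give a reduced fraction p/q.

There are 12 edges and 10 nodes, so the maximum possible is C(10,2) = 45.
Density = 12/45 = 4/15.

4/15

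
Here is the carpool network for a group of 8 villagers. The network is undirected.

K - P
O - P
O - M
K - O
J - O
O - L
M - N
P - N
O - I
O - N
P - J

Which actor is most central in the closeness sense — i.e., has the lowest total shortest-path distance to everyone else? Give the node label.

O

Farness (sum of distances to all others) for each node — I:13, J:12, K:12, L:13, M:12, N:11, O:7, P:10.
The smallest farness is 7, for O, so O has the highest closeness.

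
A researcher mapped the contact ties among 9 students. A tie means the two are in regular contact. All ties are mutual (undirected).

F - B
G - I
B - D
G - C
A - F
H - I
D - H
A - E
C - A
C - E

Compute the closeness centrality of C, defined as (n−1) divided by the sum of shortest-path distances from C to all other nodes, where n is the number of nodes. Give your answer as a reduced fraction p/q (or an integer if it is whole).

Distances from C: A:1, B:3, D:4, E:1, F:2, G:1, H:3, I:2. Sum = 17.
n = 9, so closeness = 8/17.

8/17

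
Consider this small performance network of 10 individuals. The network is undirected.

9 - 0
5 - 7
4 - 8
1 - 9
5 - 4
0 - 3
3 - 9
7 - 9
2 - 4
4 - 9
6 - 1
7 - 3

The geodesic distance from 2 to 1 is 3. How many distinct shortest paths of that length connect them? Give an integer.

The shortest distance is 3, and the only length-3 path is 2–4–9–1. So there is exactly 1 shortest path.

1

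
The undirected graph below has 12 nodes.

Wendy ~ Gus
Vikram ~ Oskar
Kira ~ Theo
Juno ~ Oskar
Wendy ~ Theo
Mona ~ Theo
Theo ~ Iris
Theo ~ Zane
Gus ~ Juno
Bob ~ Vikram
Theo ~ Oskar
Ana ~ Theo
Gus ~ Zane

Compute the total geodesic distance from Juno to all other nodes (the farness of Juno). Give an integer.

Distances from Juno: Ana:3, Bob:3, Gus:1, Iris:3, Kira:3, Mona:3, Oskar:1, Theo:2, Vikram:2, Wendy:2, Zane:2.
Sum = 3 + 3 + 1 + 3 + 3 + 3 + 1 + 2 + 2 + 2 + 2 = 25.

25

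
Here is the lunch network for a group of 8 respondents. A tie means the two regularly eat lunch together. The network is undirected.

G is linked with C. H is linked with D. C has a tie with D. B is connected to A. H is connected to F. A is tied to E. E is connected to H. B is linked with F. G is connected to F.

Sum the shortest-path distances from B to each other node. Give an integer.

Distances from B: A:1, C:3, D:3, E:2, F:1, G:2, H:2.
Sum = 1 + 3 + 3 + 2 + 1 + 2 + 2 = 14.

14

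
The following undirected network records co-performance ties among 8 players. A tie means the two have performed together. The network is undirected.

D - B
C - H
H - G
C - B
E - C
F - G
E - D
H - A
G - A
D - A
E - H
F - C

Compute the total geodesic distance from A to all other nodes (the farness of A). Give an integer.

Distances from A: B:2, C:2, D:1, E:2, F:2, G:1, H:1.
Sum = 2 + 2 + 1 + 2 + 2 + 1 + 1 = 11.

11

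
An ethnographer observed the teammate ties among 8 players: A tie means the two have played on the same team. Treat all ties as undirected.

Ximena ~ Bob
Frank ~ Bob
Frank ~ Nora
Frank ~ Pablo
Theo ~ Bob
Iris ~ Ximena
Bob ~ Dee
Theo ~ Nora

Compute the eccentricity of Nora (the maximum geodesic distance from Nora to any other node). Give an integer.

Distances from Nora: Bob:2, Dee:3, Frank:1, Iris:4, Pablo:2, Theo:1, Ximena:3.
The largest is 4 (to Iris), so the eccentricity of Nora is 4.

4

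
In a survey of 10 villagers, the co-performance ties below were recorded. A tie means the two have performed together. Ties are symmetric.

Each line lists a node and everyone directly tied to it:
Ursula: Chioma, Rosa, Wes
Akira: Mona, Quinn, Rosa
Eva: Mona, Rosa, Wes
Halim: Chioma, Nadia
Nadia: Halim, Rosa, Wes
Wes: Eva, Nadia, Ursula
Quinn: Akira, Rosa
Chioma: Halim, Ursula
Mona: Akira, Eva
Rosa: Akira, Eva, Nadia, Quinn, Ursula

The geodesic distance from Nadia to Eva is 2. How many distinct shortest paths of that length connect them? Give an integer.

2

The shortest distance is 2. The length-2 paths are: Nadia–Wes–Eva; Nadia–Rosa–Eva.
That gives 2 distinct shortest paths.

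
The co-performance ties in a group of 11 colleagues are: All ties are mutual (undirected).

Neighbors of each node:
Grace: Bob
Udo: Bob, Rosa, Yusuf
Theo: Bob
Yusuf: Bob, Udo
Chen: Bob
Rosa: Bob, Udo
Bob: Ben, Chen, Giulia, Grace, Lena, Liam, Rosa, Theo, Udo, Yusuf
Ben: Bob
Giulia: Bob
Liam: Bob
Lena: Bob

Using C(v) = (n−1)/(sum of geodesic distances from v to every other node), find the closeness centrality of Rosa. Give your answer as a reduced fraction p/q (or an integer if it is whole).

5/9

Distances from Rosa: Ben:2, Bob:1, Chen:2, Giulia:2, Grace:2, Lena:2, Liam:2, Theo:2, Udo:1, Yusuf:2. Sum = 18.
n = 11, so closeness = 10/18 = 5/9.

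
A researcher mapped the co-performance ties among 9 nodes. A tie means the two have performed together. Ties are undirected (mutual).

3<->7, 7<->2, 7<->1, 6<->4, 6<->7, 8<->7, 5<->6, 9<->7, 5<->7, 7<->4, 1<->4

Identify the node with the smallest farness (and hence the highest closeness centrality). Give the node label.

Farness (sum of distances to all others) for each node — 1:14, 2:15, 3:15, 4:13, 5:14, 6:13, 7:8, 8:15, 9:15.
The smallest farness is 8, for 7, so 7 has the highest closeness.

7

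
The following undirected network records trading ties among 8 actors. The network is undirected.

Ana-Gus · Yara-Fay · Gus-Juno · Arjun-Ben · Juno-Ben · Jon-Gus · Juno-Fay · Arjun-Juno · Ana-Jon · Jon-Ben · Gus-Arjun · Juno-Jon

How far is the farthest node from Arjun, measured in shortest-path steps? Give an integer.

3

Distances from Arjun: Ana:2, Ben:1, Fay:2, Gus:1, Jon:2, Juno:1, Yara:3.
The largest is 3 (to Yara), so the eccentricity of Arjun is 3.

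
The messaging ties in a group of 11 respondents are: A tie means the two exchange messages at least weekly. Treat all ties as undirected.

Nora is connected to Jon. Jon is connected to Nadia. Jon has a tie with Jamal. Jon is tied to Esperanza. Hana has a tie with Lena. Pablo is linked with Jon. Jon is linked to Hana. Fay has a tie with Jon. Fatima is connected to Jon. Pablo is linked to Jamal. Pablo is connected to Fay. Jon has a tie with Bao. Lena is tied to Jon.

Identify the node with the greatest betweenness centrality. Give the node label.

Unnormalized betweenness of each node: Bao:0, Esperanza:0, Fatima:0, Fay:0, Hana:0, Jamal:0, Jon:83/2, Lena:0, Nadia:0, Nora:0, Pablo:1/2.
Jon has the largest value, 83/2, making it the main broker — the node through which the most shortest paths run.

Jon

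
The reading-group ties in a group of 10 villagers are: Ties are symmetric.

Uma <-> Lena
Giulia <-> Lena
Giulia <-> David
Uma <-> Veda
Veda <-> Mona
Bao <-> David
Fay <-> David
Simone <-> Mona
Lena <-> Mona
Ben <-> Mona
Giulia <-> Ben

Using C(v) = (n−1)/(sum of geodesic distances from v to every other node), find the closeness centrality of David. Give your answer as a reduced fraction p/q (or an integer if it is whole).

3/7

Distances from David: Bao:1, Ben:2, Fay:1, Giulia:1, Lena:2, Mona:3, Simone:4, Uma:3, Veda:4. Sum = 21.
n = 10, so closeness = 9/21 = 3/7.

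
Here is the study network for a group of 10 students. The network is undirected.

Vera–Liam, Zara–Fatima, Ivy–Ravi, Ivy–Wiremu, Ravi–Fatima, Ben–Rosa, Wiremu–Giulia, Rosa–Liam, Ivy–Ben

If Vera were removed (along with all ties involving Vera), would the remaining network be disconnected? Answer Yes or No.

No

Even without Vera, every remaining node can still reach every other (the residual graph is connected), so Vera is not a cut vertex.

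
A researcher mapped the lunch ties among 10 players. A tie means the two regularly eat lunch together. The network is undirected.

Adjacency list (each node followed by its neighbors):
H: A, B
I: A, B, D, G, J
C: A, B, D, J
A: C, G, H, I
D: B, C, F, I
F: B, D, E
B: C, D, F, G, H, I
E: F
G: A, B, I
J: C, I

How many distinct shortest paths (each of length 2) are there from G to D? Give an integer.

The shortest distance is 2. The length-2 paths are: G–I–D; G–B–D.
That gives 2 distinct shortest paths.

2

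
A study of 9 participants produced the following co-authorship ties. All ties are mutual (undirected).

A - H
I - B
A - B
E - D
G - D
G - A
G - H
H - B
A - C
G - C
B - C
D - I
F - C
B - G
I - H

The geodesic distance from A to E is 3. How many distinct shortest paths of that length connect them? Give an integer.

1

The shortest distance is 3, and the only length-3 path is A–G–D–E. So there is exactly 1 shortest path.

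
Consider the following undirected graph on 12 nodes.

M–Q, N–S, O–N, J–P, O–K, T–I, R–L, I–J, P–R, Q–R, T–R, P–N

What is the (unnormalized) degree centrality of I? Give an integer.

I is directly tied to J and T. That is 2 neighbors, so the degree of I is 2.

2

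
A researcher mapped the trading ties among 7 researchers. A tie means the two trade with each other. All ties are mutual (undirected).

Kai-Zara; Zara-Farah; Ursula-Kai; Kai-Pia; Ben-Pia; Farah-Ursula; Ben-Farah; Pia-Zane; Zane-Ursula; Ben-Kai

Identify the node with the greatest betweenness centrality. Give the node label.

Unnormalized betweenness of each node: Ben:4/3, Farah:11/6, Kai:11/3, Pia:11/6, Ursula:5/2, Zane:1/2, Zara:1/3.
Kai has the largest value, 11/3, making it the main broker — the node through which the most shortest paths run.

Kai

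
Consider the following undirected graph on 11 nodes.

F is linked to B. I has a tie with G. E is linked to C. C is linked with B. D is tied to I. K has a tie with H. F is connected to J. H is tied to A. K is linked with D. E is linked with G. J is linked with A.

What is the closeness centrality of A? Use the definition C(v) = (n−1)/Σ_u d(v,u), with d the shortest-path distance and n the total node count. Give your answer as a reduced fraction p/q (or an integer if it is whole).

1/3

Distances from A: B:3, C:4, D:3, E:5, F:2, G:5, H:1, I:4, J:1, K:2. Sum = 30.
n = 11, so closeness = 10/30 = 1/3.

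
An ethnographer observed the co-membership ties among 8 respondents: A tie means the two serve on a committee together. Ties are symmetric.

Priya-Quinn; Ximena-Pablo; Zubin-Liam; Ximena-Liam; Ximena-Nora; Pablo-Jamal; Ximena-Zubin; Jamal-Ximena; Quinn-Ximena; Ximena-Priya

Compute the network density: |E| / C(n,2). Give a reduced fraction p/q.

5/14

There are 10 edges and 8 nodes, so the maximum possible is C(8,2) = 28.
Density = 10/28 = 5/14.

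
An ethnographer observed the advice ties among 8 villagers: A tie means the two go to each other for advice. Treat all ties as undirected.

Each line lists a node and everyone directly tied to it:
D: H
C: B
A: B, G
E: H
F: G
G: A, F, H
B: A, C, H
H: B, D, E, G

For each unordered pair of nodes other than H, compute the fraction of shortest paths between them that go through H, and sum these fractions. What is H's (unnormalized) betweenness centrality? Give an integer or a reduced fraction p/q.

13

Pairs whose geodesics pass through H — C–G: 1/2; C–F: 1/2; C–E: 1; C–D: 1; G–E: 1; G–B: 1/2; G–D: 1; F–E: 1; F–B: 1/2; F–D: 1; A–E: 2/2; A–D: 2/2; E–B: 1; E–D: 1 … (+1 more pairs).
All other pairs contribute 0.
Summing the contributions gives betweenness(H) = 13.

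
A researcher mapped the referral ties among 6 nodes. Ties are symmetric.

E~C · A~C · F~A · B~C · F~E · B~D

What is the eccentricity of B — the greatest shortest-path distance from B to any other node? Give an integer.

Distances from B: A:2, C:1, D:1, E:2, F:3.
The largest is 3 (to F), so the eccentricity of B is 3.

3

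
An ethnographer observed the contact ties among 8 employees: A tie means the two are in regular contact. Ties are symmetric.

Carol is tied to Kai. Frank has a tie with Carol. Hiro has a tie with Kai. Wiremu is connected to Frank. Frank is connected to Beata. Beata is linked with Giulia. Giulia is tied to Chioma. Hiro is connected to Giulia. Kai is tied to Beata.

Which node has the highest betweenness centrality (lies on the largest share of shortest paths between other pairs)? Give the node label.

Unnormalized betweenness of each node: Beata:26/3, Carol:5/3, Chioma:0, Frank:43/6, Giulia:43/6, Hiro:5/3, Kai:14/3, Wiremu:0.
Beata has the largest value, 26/3, making it the main broker — the node through which the most shortest paths run.

Beata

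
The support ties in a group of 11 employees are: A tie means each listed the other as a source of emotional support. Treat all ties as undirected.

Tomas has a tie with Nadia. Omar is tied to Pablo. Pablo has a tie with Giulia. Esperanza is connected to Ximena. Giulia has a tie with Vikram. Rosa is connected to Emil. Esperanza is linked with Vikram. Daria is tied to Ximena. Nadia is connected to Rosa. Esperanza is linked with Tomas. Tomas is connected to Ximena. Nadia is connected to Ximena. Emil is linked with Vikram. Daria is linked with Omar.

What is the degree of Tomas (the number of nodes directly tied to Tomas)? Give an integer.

3

Tomas is directly tied to Esperanza, Nadia, and Ximena. That is 3 neighbors, so the degree of Tomas is 3.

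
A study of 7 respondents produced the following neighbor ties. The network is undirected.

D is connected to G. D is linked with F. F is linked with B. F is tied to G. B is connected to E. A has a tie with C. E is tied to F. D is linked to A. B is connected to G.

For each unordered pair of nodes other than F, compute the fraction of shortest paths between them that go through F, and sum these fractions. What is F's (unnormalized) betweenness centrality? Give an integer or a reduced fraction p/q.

Pairs whose geodesics pass through F — A–B: 1/2; A–E: 1; C–B: 1/2; C–E: 1; B–D: 1/2; E–G: 1/2; E–D: 1.
All other pairs contribute 0.
Summing the contributions gives betweenness(F) = 5.

5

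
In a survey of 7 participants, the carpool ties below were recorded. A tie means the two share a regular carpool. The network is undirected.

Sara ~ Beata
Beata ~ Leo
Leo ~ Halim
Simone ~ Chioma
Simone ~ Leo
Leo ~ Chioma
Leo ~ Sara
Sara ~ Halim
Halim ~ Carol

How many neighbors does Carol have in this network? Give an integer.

1

Carol is directly tied to Halim. That is 1 neighbor, so the degree of Carol is 1.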